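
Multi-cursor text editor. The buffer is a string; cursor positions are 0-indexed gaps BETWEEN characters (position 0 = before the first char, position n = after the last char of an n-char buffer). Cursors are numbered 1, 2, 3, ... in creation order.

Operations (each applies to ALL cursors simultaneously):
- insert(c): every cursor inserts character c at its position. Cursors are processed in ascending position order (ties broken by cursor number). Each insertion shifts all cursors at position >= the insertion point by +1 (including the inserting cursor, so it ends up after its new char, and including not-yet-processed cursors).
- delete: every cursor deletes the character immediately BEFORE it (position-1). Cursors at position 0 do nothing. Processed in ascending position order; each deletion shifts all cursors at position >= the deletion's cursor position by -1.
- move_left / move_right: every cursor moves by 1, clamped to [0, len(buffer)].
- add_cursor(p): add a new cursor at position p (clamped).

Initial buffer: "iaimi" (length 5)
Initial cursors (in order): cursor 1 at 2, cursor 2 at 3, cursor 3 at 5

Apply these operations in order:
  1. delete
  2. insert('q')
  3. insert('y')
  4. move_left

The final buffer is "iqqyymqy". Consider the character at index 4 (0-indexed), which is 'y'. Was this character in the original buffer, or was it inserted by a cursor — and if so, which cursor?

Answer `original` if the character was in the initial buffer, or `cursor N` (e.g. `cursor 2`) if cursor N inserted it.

After op 1 (delete): buffer="im" (len 2), cursors c1@1 c2@1 c3@2, authorship ..
After op 2 (insert('q')): buffer="iqqmq" (len 5), cursors c1@3 c2@3 c3@5, authorship .12.3
After op 3 (insert('y')): buffer="iqqyymqy" (len 8), cursors c1@5 c2@5 c3@8, authorship .1212.33
After op 4 (move_left): buffer="iqqyymqy" (len 8), cursors c1@4 c2@4 c3@7, authorship .1212.33
Authorship (.=original, N=cursor N): . 1 2 1 2 . 3 3
Index 4: author = 2

Answer: cursor 2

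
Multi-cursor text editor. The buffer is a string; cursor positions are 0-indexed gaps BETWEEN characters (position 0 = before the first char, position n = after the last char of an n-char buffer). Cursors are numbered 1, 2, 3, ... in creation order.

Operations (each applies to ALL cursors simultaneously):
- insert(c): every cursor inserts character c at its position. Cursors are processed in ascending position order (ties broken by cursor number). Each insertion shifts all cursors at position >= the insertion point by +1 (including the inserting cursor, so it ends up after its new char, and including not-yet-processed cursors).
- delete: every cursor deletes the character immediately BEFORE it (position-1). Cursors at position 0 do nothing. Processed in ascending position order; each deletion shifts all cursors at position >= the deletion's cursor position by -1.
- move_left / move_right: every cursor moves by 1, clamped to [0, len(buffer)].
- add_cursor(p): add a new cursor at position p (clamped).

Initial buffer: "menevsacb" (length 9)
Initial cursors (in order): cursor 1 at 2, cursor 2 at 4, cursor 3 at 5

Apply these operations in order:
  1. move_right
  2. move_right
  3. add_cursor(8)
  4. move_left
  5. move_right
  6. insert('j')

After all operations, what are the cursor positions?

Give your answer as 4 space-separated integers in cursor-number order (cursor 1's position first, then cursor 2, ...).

After op 1 (move_right): buffer="menevsacb" (len 9), cursors c1@3 c2@5 c3@6, authorship .........
After op 2 (move_right): buffer="menevsacb" (len 9), cursors c1@4 c2@6 c3@7, authorship .........
After op 3 (add_cursor(8)): buffer="menevsacb" (len 9), cursors c1@4 c2@6 c3@7 c4@8, authorship .........
After op 4 (move_left): buffer="menevsacb" (len 9), cursors c1@3 c2@5 c3@6 c4@7, authorship .........
After op 5 (move_right): buffer="menevsacb" (len 9), cursors c1@4 c2@6 c3@7 c4@8, authorship .........
After op 6 (insert('j')): buffer="menejvsjajcjb" (len 13), cursors c1@5 c2@8 c3@10 c4@12, authorship ....1..2.3.4.

Answer: 5 8 10 12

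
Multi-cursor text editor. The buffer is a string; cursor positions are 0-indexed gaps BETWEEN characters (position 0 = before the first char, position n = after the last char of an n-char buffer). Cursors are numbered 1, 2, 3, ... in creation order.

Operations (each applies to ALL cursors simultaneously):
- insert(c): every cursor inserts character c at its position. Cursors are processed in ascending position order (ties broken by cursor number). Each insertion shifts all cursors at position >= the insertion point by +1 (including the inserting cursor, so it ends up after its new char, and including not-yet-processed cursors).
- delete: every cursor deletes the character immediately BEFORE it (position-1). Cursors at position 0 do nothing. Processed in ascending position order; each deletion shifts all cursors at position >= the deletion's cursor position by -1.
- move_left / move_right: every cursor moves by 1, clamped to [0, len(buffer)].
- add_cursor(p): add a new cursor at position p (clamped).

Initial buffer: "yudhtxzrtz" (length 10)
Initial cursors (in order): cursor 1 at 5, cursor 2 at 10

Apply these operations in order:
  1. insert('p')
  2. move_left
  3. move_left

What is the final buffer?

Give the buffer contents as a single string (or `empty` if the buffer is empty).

After op 1 (insert('p')): buffer="yudhtpxzrtzp" (len 12), cursors c1@6 c2@12, authorship .....1.....2
After op 2 (move_left): buffer="yudhtpxzrtzp" (len 12), cursors c1@5 c2@11, authorship .....1.....2
After op 3 (move_left): buffer="yudhtpxzrtzp" (len 12), cursors c1@4 c2@10, authorship .....1.....2

Answer: yudhtpxzrtzp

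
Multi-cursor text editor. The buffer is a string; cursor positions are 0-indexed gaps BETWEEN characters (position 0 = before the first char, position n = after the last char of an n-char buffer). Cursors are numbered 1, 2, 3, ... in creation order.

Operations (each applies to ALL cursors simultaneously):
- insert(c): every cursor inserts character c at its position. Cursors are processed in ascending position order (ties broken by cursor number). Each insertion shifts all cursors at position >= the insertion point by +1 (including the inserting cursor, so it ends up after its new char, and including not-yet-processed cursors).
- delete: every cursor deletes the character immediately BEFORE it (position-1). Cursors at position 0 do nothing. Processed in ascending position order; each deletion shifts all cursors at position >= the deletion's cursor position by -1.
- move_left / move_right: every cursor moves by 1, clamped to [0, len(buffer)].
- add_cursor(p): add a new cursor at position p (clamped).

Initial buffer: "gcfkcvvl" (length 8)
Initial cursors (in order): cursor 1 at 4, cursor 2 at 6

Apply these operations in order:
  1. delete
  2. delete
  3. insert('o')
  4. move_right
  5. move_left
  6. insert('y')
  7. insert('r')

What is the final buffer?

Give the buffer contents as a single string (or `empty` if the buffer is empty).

Answer: gcooyyrrvl

Derivation:
After op 1 (delete): buffer="gcfcvl" (len 6), cursors c1@3 c2@4, authorship ......
After op 2 (delete): buffer="gcvl" (len 4), cursors c1@2 c2@2, authorship ....
After op 3 (insert('o')): buffer="gcoovl" (len 6), cursors c1@4 c2@4, authorship ..12..
After op 4 (move_right): buffer="gcoovl" (len 6), cursors c1@5 c2@5, authorship ..12..
After op 5 (move_left): buffer="gcoovl" (len 6), cursors c1@4 c2@4, authorship ..12..
After op 6 (insert('y')): buffer="gcooyyvl" (len 8), cursors c1@6 c2@6, authorship ..1212..
After op 7 (insert('r')): buffer="gcooyyrrvl" (len 10), cursors c1@8 c2@8, authorship ..121212..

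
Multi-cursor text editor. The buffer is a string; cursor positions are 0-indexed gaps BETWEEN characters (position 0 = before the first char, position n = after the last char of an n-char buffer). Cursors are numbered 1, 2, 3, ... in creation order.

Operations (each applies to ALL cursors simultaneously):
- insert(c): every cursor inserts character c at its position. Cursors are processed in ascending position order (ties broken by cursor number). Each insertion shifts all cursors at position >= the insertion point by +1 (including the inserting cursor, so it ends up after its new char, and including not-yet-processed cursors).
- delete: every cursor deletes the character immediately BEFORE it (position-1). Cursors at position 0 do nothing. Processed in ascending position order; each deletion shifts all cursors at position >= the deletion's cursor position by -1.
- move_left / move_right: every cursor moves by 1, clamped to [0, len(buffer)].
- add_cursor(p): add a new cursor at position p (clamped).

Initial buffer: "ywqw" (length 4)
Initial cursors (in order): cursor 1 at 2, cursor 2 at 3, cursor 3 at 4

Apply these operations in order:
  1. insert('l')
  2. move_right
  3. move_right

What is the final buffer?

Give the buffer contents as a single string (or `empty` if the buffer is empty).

After op 1 (insert('l')): buffer="ywlqlwl" (len 7), cursors c1@3 c2@5 c3@7, authorship ..1.2.3
After op 2 (move_right): buffer="ywlqlwl" (len 7), cursors c1@4 c2@6 c3@7, authorship ..1.2.3
After op 3 (move_right): buffer="ywlqlwl" (len 7), cursors c1@5 c2@7 c3@7, authorship ..1.2.3

Answer: ywlqlwl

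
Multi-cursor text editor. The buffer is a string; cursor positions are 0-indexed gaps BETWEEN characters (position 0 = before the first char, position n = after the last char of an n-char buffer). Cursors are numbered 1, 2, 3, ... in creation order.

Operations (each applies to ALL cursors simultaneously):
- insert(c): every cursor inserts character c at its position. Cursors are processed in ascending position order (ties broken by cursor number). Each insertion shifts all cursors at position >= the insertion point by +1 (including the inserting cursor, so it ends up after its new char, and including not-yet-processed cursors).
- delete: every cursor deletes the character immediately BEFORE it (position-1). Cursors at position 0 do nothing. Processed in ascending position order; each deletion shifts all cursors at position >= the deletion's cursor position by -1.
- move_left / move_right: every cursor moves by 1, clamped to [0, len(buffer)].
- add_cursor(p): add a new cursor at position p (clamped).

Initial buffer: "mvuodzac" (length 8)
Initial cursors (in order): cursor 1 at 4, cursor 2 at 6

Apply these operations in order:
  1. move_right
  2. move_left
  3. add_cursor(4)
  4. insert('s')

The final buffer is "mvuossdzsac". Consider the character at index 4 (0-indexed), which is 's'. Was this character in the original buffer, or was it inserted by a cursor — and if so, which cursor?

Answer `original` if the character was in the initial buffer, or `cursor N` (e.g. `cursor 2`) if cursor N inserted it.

Answer: cursor 1

Derivation:
After op 1 (move_right): buffer="mvuodzac" (len 8), cursors c1@5 c2@7, authorship ........
After op 2 (move_left): buffer="mvuodzac" (len 8), cursors c1@4 c2@6, authorship ........
After op 3 (add_cursor(4)): buffer="mvuodzac" (len 8), cursors c1@4 c3@4 c2@6, authorship ........
After op 4 (insert('s')): buffer="mvuossdzsac" (len 11), cursors c1@6 c3@6 c2@9, authorship ....13..2..
Authorship (.=original, N=cursor N): . . . . 1 3 . . 2 . .
Index 4: author = 1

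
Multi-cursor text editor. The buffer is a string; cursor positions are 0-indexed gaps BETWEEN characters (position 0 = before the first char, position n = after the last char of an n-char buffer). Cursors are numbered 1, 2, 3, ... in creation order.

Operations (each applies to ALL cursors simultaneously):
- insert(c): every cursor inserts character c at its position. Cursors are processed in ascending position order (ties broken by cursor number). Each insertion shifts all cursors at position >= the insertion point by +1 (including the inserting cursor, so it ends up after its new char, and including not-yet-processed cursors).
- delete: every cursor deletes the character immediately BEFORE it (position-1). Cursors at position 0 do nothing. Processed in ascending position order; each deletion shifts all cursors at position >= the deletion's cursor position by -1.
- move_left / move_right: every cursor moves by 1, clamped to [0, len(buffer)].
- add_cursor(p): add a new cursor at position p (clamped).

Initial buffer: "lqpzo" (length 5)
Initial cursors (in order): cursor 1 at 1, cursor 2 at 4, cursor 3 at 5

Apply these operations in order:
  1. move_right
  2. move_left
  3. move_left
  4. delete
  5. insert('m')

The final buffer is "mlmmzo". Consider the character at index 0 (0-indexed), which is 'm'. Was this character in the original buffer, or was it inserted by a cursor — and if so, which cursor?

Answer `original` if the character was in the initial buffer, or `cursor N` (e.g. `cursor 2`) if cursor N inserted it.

After op 1 (move_right): buffer="lqpzo" (len 5), cursors c1@2 c2@5 c3@5, authorship .....
After op 2 (move_left): buffer="lqpzo" (len 5), cursors c1@1 c2@4 c3@4, authorship .....
After op 3 (move_left): buffer="lqpzo" (len 5), cursors c1@0 c2@3 c3@3, authorship .....
After op 4 (delete): buffer="lzo" (len 3), cursors c1@0 c2@1 c3@1, authorship ...
After op 5 (insert('m')): buffer="mlmmzo" (len 6), cursors c1@1 c2@4 c3@4, authorship 1.23..
Authorship (.=original, N=cursor N): 1 . 2 3 . .
Index 0: author = 1

Answer: cursor 1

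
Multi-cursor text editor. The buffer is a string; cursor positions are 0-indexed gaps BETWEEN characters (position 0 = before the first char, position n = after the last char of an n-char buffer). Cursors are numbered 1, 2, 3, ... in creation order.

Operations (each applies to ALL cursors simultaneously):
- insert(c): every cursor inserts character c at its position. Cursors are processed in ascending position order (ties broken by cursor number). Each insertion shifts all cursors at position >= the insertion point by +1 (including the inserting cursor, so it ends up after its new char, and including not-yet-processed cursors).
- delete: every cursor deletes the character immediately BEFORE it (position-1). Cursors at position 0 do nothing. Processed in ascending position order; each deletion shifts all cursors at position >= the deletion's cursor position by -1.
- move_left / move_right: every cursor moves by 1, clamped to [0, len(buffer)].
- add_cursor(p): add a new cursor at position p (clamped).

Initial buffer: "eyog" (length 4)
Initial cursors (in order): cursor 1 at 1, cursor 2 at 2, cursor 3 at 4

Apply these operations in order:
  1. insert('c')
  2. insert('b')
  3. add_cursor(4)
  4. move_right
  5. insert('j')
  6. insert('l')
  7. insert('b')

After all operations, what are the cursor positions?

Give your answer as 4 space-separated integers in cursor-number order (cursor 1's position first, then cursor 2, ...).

Answer: 7 16 22 11

Derivation:
After op 1 (insert('c')): buffer="ecycogc" (len 7), cursors c1@2 c2@4 c3@7, authorship .1.2..3
After op 2 (insert('b')): buffer="ecbycbogcb" (len 10), cursors c1@3 c2@6 c3@10, authorship .11.22..33
After op 3 (add_cursor(4)): buffer="ecbycbogcb" (len 10), cursors c1@3 c4@4 c2@6 c3@10, authorship .11.22..33
After op 4 (move_right): buffer="ecbycbogcb" (len 10), cursors c1@4 c4@5 c2@7 c3@10, authorship .11.22..33
After op 5 (insert('j')): buffer="ecbyjcjbojgcbj" (len 14), cursors c1@5 c4@7 c2@10 c3@14, authorship .11.1242.2.333
After op 6 (insert('l')): buffer="ecbyjlcjlbojlgcbjl" (len 18), cursors c1@6 c4@9 c2@13 c3@18, authorship .11.112442.22.3333
After op 7 (insert('b')): buffer="ecbyjlbcjlbbojlbgcbjlb" (len 22), cursors c1@7 c4@11 c2@16 c3@22, authorship .11.11124442.222.33333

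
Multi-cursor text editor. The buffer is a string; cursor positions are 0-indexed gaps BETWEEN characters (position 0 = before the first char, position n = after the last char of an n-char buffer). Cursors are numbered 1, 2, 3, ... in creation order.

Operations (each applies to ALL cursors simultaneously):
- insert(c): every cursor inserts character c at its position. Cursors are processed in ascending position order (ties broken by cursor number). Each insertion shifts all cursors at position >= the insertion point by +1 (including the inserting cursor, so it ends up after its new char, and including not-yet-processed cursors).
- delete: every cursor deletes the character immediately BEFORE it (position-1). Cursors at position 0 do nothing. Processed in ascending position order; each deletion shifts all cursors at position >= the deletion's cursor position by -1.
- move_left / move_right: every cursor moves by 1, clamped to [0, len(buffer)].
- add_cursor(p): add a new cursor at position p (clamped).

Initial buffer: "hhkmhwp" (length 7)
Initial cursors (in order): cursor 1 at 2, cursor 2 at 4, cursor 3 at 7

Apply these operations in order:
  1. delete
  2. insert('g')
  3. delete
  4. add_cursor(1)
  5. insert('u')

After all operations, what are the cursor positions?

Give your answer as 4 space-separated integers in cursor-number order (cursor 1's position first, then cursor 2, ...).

Answer: 3 5 8 3

Derivation:
After op 1 (delete): buffer="hkhw" (len 4), cursors c1@1 c2@2 c3@4, authorship ....
After op 2 (insert('g')): buffer="hgkghwg" (len 7), cursors c1@2 c2@4 c3@7, authorship .1.2..3
After op 3 (delete): buffer="hkhw" (len 4), cursors c1@1 c2@2 c3@4, authorship ....
After op 4 (add_cursor(1)): buffer="hkhw" (len 4), cursors c1@1 c4@1 c2@2 c3@4, authorship ....
After op 5 (insert('u')): buffer="huukuhwu" (len 8), cursors c1@3 c4@3 c2@5 c3@8, authorship .14.2..3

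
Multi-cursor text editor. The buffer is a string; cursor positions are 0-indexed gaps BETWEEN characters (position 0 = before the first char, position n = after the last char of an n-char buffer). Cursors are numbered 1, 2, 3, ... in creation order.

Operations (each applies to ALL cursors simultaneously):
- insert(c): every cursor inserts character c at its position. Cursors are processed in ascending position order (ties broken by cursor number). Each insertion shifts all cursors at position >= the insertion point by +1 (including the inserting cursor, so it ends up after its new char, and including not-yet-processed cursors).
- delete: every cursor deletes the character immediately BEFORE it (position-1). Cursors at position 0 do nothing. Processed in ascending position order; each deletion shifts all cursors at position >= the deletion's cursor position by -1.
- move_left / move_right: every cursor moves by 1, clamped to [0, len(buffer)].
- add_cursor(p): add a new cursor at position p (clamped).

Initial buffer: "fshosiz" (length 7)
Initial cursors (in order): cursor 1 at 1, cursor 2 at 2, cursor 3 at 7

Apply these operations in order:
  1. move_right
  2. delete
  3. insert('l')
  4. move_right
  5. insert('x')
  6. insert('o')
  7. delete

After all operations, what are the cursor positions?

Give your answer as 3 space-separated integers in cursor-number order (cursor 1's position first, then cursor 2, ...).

After op 1 (move_right): buffer="fshosiz" (len 7), cursors c1@2 c2@3 c3@7, authorship .......
After op 2 (delete): buffer="fosi" (len 4), cursors c1@1 c2@1 c3@4, authorship ....
After op 3 (insert('l')): buffer="fllosil" (len 7), cursors c1@3 c2@3 c3@7, authorship .12...3
After op 4 (move_right): buffer="fllosil" (len 7), cursors c1@4 c2@4 c3@7, authorship .12...3
After op 5 (insert('x')): buffer="flloxxsilx" (len 10), cursors c1@6 c2@6 c3@10, authorship .12.12..33
After op 6 (insert('o')): buffer="flloxxoosilxo" (len 13), cursors c1@8 c2@8 c3@13, authorship .12.1212..333
After op 7 (delete): buffer="flloxxsilx" (len 10), cursors c1@6 c2@6 c3@10, authorship .12.12..33

Answer: 6 6 10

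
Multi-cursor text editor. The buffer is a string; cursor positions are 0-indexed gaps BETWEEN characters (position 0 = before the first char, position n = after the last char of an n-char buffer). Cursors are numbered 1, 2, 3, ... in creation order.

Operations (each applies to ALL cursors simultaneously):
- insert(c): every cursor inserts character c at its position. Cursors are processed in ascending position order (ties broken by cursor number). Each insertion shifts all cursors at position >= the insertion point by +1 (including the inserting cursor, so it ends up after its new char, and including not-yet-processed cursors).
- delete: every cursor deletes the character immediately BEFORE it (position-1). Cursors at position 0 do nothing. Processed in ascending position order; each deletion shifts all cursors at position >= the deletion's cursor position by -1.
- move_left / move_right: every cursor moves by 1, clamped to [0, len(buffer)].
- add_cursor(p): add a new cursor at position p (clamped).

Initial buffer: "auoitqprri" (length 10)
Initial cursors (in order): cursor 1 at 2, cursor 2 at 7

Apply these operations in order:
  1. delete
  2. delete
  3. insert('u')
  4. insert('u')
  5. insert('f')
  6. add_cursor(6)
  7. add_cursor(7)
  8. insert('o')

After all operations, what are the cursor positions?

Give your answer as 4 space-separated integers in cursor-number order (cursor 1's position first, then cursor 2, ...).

Answer: 4 13 8 10

Derivation:
After op 1 (delete): buffer="aoitqrri" (len 8), cursors c1@1 c2@5, authorship ........
After op 2 (delete): buffer="oitrri" (len 6), cursors c1@0 c2@3, authorship ......
After op 3 (insert('u')): buffer="uoiturri" (len 8), cursors c1@1 c2@5, authorship 1...2...
After op 4 (insert('u')): buffer="uuoituurri" (len 10), cursors c1@2 c2@7, authorship 11...22...
After op 5 (insert('f')): buffer="uufoituufrri" (len 12), cursors c1@3 c2@9, authorship 111...222...
After op 6 (add_cursor(6)): buffer="uufoituufrri" (len 12), cursors c1@3 c3@6 c2@9, authorship 111...222...
After op 7 (add_cursor(7)): buffer="uufoituufrri" (len 12), cursors c1@3 c3@6 c4@7 c2@9, authorship 111...222...
After op 8 (insert('o')): buffer="uufooitououforri" (len 16), cursors c1@4 c3@8 c4@10 c2@13, authorship 1111...324222...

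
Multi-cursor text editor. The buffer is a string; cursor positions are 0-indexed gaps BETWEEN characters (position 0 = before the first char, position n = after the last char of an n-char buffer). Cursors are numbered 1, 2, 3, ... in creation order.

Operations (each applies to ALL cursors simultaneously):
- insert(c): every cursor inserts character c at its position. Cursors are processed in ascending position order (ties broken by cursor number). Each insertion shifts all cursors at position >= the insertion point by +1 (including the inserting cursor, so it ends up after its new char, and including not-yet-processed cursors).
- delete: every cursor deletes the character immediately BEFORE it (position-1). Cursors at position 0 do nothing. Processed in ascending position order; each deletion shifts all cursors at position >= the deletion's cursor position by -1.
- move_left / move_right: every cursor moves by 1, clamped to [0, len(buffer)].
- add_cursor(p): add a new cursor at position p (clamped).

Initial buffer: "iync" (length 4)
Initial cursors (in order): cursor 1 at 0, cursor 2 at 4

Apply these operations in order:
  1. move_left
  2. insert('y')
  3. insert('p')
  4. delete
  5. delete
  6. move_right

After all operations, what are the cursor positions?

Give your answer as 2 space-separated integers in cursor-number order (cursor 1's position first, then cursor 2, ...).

Answer: 1 4

Derivation:
After op 1 (move_left): buffer="iync" (len 4), cursors c1@0 c2@3, authorship ....
After op 2 (insert('y')): buffer="yiynyc" (len 6), cursors c1@1 c2@5, authorship 1...2.
After op 3 (insert('p')): buffer="ypiynypc" (len 8), cursors c1@2 c2@7, authorship 11...22.
After op 4 (delete): buffer="yiynyc" (len 6), cursors c1@1 c2@5, authorship 1...2.
After op 5 (delete): buffer="iync" (len 4), cursors c1@0 c2@3, authorship ....
After op 6 (move_right): buffer="iync" (len 4), cursors c1@1 c2@4, authorship ....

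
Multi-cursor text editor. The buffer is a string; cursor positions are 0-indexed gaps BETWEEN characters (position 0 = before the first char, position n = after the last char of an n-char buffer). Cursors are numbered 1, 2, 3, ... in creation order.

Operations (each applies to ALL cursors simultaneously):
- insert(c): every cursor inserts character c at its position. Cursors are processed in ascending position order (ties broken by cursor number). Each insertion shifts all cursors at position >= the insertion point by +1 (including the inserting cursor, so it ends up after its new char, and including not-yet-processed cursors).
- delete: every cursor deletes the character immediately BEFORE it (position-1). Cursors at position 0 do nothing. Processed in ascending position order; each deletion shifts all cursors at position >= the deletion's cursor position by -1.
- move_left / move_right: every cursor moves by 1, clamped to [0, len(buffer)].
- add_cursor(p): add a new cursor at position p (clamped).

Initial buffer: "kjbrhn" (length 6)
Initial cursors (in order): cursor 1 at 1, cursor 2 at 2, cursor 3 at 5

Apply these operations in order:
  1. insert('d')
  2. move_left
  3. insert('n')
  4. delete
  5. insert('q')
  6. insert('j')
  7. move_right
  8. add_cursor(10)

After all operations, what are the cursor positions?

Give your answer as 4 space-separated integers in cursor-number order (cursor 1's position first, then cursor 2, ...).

After op 1 (insert('d')): buffer="kdjdbrhdn" (len 9), cursors c1@2 c2@4 c3@8, authorship .1.2...3.
After op 2 (move_left): buffer="kdjdbrhdn" (len 9), cursors c1@1 c2@3 c3@7, authorship .1.2...3.
After op 3 (insert('n')): buffer="kndjndbrhndn" (len 12), cursors c1@2 c2@5 c3@10, authorship .11.22...33.
After op 4 (delete): buffer="kdjdbrhdn" (len 9), cursors c1@1 c2@3 c3@7, authorship .1.2...3.
After op 5 (insert('q')): buffer="kqdjqdbrhqdn" (len 12), cursors c1@2 c2@5 c3@10, authorship .11.22...33.
After op 6 (insert('j')): buffer="kqjdjqjdbrhqjdn" (len 15), cursors c1@3 c2@7 c3@13, authorship .111.222...333.
After op 7 (move_right): buffer="kqjdjqjdbrhqjdn" (len 15), cursors c1@4 c2@8 c3@14, authorship .111.222...333.
After op 8 (add_cursor(10)): buffer="kqjdjqjdbrhqjdn" (len 15), cursors c1@4 c2@8 c4@10 c3@14, authorship .111.222...333.

Answer: 4 8 14 10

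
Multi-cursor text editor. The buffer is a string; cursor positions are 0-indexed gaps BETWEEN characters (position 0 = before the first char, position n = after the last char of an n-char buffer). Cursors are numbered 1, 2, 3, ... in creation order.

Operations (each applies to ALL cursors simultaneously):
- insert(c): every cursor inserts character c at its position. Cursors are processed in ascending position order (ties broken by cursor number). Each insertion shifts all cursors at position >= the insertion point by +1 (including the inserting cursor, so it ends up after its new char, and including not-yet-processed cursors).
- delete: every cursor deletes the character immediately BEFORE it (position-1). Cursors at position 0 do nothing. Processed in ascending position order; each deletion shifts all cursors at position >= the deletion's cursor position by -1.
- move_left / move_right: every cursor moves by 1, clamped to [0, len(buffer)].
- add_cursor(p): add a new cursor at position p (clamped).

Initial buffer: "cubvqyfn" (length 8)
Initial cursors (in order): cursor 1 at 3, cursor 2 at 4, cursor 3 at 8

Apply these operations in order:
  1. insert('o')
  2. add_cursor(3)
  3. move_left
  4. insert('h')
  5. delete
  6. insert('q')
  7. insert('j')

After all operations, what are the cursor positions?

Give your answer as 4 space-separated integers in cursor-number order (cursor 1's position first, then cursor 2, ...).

After op 1 (insert('o')): buffer="cubovoqyfno" (len 11), cursors c1@4 c2@6 c3@11, authorship ...1.2....3
After op 2 (add_cursor(3)): buffer="cubovoqyfno" (len 11), cursors c4@3 c1@4 c2@6 c3@11, authorship ...1.2....3
After op 3 (move_left): buffer="cubovoqyfno" (len 11), cursors c4@2 c1@3 c2@5 c3@10, authorship ...1.2....3
After op 4 (insert('h')): buffer="cuhbhovhoqyfnho" (len 15), cursors c4@3 c1@5 c2@8 c3@14, authorship ..4.11.22....33
After op 5 (delete): buffer="cubovoqyfno" (len 11), cursors c4@2 c1@3 c2@5 c3@10, authorship ...1.2....3
After op 6 (insert('q')): buffer="cuqbqovqoqyfnqo" (len 15), cursors c4@3 c1@5 c2@8 c3@14, authorship ..4.11.22....33
After op 7 (insert('j')): buffer="cuqjbqjovqjoqyfnqjo" (len 19), cursors c4@4 c1@7 c2@11 c3@18, authorship ..44.111.222....333

Answer: 7 11 18 4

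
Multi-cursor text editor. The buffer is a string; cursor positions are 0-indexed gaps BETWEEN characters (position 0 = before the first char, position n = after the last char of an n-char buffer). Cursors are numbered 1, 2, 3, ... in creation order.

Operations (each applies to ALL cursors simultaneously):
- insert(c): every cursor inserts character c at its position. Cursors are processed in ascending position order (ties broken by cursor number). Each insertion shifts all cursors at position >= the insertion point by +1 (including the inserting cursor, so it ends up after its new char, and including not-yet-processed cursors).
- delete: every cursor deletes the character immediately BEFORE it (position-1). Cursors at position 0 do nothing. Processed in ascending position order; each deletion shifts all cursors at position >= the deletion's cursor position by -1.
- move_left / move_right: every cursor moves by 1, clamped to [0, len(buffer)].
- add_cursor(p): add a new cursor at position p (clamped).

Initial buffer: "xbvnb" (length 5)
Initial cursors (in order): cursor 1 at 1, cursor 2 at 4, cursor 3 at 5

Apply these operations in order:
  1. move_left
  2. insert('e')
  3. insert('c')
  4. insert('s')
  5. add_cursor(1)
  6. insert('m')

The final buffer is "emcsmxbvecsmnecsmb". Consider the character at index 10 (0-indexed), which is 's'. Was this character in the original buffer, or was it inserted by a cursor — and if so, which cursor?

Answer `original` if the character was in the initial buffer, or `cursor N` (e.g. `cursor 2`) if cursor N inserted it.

After op 1 (move_left): buffer="xbvnb" (len 5), cursors c1@0 c2@3 c3@4, authorship .....
After op 2 (insert('e')): buffer="exbveneb" (len 8), cursors c1@1 c2@5 c3@7, authorship 1...2.3.
After op 3 (insert('c')): buffer="ecxbvecnecb" (len 11), cursors c1@2 c2@7 c3@10, authorship 11...22.33.
After op 4 (insert('s')): buffer="ecsxbvecsnecsb" (len 14), cursors c1@3 c2@9 c3@13, authorship 111...222.333.
After op 5 (add_cursor(1)): buffer="ecsxbvecsnecsb" (len 14), cursors c4@1 c1@3 c2@9 c3@13, authorship 111...222.333.
After op 6 (insert('m')): buffer="emcsmxbvecsmnecsmb" (len 18), cursors c4@2 c1@5 c2@12 c3@17, authorship 14111...2222.3333.
Authorship (.=original, N=cursor N): 1 4 1 1 1 . . . 2 2 2 2 . 3 3 3 3 .
Index 10: author = 2

Answer: cursor 2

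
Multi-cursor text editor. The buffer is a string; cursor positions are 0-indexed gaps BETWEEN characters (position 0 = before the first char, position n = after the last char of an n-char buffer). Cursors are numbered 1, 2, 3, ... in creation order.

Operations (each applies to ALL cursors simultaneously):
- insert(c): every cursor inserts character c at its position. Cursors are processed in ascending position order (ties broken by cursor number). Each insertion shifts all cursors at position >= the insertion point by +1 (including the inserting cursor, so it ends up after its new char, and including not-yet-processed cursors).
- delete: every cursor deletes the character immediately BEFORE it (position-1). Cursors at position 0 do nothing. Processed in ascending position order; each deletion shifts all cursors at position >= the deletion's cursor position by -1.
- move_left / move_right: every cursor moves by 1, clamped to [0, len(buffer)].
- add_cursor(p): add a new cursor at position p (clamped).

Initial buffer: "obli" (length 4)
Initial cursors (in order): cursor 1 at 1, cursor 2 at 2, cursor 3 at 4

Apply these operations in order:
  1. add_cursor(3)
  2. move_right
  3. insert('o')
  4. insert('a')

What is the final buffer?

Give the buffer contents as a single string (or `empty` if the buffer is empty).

After op 1 (add_cursor(3)): buffer="obli" (len 4), cursors c1@1 c2@2 c4@3 c3@4, authorship ....
After op 2 (move_right): buffer="obli" (len 4), cursors c1@2 c2@3 c3@4 c4@4, authorship ....
After op 3 (insert('o')): buffer="oboloioo" (len 8), cursors c1@3 c2@5 c3@8 c4@8, authorship ..1.2.34
After op 4 (insert('a')): buffer="oboaloaiooaa" (len 12), cursors c1@4 c2@7 c3@12 c4@12, authorship ..11.22.3434

Answer: oboaloaiooaa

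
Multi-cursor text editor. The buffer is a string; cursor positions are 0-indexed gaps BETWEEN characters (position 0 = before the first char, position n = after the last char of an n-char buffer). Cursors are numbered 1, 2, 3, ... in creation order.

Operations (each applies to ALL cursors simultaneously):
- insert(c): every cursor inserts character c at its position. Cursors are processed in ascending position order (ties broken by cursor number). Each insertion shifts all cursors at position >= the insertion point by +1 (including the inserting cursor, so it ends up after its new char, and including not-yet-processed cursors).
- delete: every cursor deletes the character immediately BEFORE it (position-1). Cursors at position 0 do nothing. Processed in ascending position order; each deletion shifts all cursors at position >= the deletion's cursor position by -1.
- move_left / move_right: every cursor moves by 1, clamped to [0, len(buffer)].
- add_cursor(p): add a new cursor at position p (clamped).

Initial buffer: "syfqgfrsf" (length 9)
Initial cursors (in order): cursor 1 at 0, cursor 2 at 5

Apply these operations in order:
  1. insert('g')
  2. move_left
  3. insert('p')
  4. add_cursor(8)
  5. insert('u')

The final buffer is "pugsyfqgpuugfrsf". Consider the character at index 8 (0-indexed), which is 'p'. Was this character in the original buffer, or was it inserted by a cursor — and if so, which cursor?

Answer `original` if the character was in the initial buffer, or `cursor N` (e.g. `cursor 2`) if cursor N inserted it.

After op 1 (insert('g')): buffer="gsyfqggfrsf" (len 11), cursors c1@1 c2@7, authorship 1.....2....
After op 2 (move_left): buffer="gsyfqggfrsf" (len 11), cursors c1@0 c2@6, authorship 1.....2....
After op 3 (insert('p')): buffer="pgsyfqgpgfrsf" (len 13), cursors c1@1 c2@8, authorship 11.....22....
After op 4 (add_cursor(8)): buffer="pgsyfqgpgfrsf" (len 13), cursors c1@1 c2@8 c3@8, authorship 11.....22....
After op 5 (insert('u')): buffer="pugsyfqgpuugfrsf" (len 16), cursors c1@2 c2@11 c3@11, authorship 111.....2232....
Authorship (.=original, N=cursor N): 1 1 1 . . . . . 2 2 3 2 . . . .
Index 8: author = 2

Answer: cursor 2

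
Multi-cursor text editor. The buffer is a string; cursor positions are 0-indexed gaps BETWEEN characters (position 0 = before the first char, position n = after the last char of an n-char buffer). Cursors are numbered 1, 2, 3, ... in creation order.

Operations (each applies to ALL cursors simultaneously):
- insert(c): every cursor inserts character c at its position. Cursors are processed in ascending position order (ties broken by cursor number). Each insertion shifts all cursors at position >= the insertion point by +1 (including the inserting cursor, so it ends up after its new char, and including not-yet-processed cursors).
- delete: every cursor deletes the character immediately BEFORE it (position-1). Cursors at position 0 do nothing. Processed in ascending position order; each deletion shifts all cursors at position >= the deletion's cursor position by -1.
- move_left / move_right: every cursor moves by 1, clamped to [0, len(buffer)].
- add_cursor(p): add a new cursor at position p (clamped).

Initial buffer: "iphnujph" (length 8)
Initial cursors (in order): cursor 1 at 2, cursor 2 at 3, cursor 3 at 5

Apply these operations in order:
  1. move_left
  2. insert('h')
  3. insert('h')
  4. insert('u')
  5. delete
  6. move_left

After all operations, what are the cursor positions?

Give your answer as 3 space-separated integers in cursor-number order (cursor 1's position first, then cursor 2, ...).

Answer: 2 5 9

Derivation:
After op 1 (move_left): buffer="iphnujph" (len 8), cursors c1@1 c2@2 c3@4, authorship ........
After op 2 (insert('h')): buffer="ihphhnhujph" (len 11), cursors c1@2 c2@4 c3@7, authorship .1.2..3....
After op 3 (insert('h')): buffer="ihhphhhnhhujph" (len 14), cursors c1@3 c2@6 c3@10, authorship .11.22..33....
After op 4 (insert('u')): buffer="ihhuphhuhnhhuujph" (len 17), cursors c1@4 c2@8 c3@13, authorship .111.222..333....
After op 5 (delete): buffer="ihhphhhnhhujph" (len 14), cursors c1@3 c2@6 c3@10, authorship .11.22..33....
After op 6 (move_left): buffer="ihhphhhnhhujph" (len 14), cursors c1@2 c2@5 c3@9, authorship .11.22..33....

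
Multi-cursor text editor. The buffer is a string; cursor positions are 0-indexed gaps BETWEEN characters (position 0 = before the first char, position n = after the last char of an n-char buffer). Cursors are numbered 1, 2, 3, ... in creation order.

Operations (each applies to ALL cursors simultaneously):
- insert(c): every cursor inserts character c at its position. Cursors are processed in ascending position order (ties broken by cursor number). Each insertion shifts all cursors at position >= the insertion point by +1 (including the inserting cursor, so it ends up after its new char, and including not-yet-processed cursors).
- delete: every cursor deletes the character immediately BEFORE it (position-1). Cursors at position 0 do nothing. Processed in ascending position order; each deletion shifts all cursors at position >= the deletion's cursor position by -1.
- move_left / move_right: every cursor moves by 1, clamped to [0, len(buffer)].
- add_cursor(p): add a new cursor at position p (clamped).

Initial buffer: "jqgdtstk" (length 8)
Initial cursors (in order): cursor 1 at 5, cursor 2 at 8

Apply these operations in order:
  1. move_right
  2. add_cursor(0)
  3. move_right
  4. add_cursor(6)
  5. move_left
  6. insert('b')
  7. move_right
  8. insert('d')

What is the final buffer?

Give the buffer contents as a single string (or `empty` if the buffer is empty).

After op 1 (move_right): buffer="jqgdtstk" (len 8), cursors c1@6 c2@8, authorship ........
After op 2 (add_cursor(0)): buffer="jqgdtstk" (len 8), cursors c3@0 c1@6 c2@8, authorship ........
After op 3 (move_right): buffer="jqgdtstk" (len 8), cursors c3@1 c1@7 c2@8, authorship ........
After op 4 (add_cursor(6)): buffer="jqgdtstk" (len 8), cursors c3@1 c4@6 c1@7 c2@8, authorship ........
After op 5 (move_left): buffer="jqgdtstk" (len 8), cursors c3@0 c4@5 c1@6 c2@7, authorship ........
After op 6 (insert('b')): buffer="bjqgdtbsbtbk" (len 12), cursors c3@1 c4@7 c1@9 c2@11, authorship 3.....4.1.2.
After op 7 (move_right): buffer="bjqgdtbsbtbk" (len 12), cursors c3@2 c4@8 c1@10 c2@12, authorship 3.....4.1.2.
After op 8 (insert('d')): buffer="bjdqgdtbsdbtdbkd" (len 16), cursors c3@3 c4@10 c1@13 c2@16, authorship 3.3....4.41.12.2

Answer: bjdqgdtbsdbtdbkd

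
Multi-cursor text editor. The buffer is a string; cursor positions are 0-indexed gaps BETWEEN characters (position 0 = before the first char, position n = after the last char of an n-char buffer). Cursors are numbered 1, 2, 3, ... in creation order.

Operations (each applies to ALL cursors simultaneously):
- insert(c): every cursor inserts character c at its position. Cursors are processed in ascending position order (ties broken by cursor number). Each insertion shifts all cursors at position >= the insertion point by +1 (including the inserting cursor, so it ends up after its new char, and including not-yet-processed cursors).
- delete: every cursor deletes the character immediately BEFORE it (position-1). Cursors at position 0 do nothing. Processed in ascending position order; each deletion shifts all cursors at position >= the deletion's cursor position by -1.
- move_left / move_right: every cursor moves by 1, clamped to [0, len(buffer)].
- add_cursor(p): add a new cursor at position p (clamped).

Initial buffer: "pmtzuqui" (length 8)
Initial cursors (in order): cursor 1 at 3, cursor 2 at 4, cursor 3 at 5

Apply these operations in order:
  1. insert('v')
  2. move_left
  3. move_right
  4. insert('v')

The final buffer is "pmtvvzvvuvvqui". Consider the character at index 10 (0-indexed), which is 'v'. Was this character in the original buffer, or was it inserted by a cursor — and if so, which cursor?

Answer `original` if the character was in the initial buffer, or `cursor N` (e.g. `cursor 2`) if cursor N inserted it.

After op 1 (insert('v')): buffer="pmtvzvuvqui" (len 11), cursors c1@4 c2@6 c3@8, authorship ...1.2.3...
After op 2 (move_left): buffer="pmtvzvuvqui" (len 11), cursors c1@3 c2@5 c3@7, authorship ...1.2.3...
After op 3 (move_right): buffer="pmtvzvuvqui" (len 11), cursors c1@4 c2@6 c3@8, authorship ...1.2.3...
After op 4 (insert('v')): buffer="pmtvvzvvuvvqui" (len 14), cursors c1@5 c2@8 c3@11, authorship ...11.22.33...
Authorship (.=original, N=cursor N): . . . 1 1 . 2 2 . 3 3 . . .
Index 10: author = 3

Answer: cursor 3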